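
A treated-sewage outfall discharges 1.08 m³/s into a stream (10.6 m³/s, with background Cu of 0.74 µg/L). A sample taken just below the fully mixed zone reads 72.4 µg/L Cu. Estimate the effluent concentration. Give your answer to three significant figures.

776 µg/L

Mass balance: 10.60·0.7400 + 1.080·Cₑ = 11.68·72.40
→ Cₑ = (11.68·72.40 − 10.60·0.7400) / 1.080 = 775.7 µg/L.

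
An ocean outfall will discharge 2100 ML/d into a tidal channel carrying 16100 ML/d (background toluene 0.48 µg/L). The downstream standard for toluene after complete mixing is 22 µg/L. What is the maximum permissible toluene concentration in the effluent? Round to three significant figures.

187 µg/L

At the limit, (Qr·Cr + Qe·Cₑ)/(Qr + Qe) = 22:
Cₑ = (18200·22 − 16100·0.4800) / 2100 = 187.0 µg/L.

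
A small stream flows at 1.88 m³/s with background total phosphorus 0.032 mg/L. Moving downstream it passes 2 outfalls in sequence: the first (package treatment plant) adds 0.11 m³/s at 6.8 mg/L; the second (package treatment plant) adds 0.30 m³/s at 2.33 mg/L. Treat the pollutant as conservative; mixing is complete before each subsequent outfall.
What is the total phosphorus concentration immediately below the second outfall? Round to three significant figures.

Outfall 1: combined Q = 1.990 m³/s; C = (1.880·0.03200 + 0.1100·6.800)/1.990 = 0.4061 mg/L.
Outfall 2: combined Q = 2.290 m³/s; C = (1.990·0.4061 + 0.3000·2.330)/2.290 = 0.6581 mg/L.

0.658 mg/L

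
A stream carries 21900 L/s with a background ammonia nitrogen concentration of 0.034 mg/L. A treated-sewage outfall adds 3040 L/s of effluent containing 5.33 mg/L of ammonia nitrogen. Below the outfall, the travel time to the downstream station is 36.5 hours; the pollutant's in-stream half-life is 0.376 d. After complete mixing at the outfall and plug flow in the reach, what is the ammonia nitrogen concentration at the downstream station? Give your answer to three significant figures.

0.0412 mg/L

Flow-weighted average: C = (21900·0.03400 + 3040·5.330) / 24940 = 16950/24940 = 0.6795 mg/L.
Half-life 0.376 d → k = ln 2 / 0.376 = 1.843 d⁻¹.
After decay, C = 0.6795 × e^(−kt) = 0.6795 × 0.06059 = 0.04117 mg/L.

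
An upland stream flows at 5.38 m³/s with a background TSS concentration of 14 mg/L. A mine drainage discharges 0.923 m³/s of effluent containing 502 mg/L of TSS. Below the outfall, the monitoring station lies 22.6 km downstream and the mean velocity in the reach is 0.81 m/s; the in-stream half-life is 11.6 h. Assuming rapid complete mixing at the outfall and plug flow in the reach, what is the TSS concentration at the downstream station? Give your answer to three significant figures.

53.8 mg/L

After mixing, C = (5.380·14.00 + 0.9230·502.0) / 6.303 = 538.7/6.303 = 85.46 mg/L.
Travel time t = 22.6·1000 / 0.81 = 27900 s = 7.750 h.
Half-life 11.6 h → k = ln 2 / 11.6 = 0.05975 h⁻¹ = 1.434 d⁻¹.
After decay, C = 85.46 × e^(−kt) = 85.46 × 0.6293 = 53.78 mg/L.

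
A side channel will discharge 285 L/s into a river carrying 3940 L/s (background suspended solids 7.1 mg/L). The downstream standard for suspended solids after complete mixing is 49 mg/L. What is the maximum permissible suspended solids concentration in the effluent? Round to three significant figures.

At the limit, (Qr·Cr + Qe·Cₑ)/(Qr + Qe) = 49:
Cₑ = (4225·49 − 3940·7.100) / 285.0 = 628.2 mg/L.

628 mg/L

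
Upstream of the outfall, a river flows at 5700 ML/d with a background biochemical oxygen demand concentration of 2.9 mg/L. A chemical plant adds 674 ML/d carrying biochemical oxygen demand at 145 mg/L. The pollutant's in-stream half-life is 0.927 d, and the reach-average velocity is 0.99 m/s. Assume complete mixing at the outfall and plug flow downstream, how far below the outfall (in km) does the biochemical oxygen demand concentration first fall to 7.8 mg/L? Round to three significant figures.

Flow-weighted average: C = (5700·2.900 + 674.0·145.0) / 6374 = 114300/6374 = 17.93 mg/L.
Half-life 0.927 d → k = ln 2 / 0.927 = 0.7477 d⁻¹.
Set 17.93·exp(−k·t) = 7.8 → t = ln(17.93/7.8)/k = 96150 s = 26.71 h.
Distance = v·t = 0.99·96150 = 95190 m = 95.19 km.

95.2 km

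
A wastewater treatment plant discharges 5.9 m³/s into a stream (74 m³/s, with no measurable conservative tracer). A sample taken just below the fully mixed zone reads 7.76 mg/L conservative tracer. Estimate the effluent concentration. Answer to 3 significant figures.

105 mg/L

Mass balance: 74.00·0 + 5.900·Cₑ = 79.90·7.760
→ Cₑ = (79.90·7.760 − 74.00·0) / 5.900 = 105.1 mg/L.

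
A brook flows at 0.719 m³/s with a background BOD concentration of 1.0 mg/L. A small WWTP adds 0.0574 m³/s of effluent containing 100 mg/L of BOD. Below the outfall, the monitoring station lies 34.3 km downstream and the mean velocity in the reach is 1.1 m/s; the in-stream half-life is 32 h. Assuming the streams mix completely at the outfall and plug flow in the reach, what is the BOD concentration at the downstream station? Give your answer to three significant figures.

After mixing, C = (0.7190·1.000 + 0.05740·100.0) / 0.7764 = 6.459/0.7764 = 8.319 mg/L.
Travel time t = 34.3·1000 / 1.1 = 31180 s = 8.662 h.
Half-life 32 h → k = ln 2 / 32 = 0.02166 h⁻¹ = 0.5199 d⁻¹.
Applying C = C₀e^(−kt): 8.319 × 0.8289 = 6.896 mg/L.

6.90 mg/L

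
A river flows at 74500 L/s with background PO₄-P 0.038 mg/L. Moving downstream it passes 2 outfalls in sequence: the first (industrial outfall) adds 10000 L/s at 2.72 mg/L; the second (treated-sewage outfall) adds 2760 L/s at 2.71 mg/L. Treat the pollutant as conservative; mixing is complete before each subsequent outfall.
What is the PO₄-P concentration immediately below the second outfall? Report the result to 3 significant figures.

0.430 mg/L

Outfall 1: combined Q = 84500 L/s; C = (74500·0.03800 + 10000·2.720)/84500 = 0.3554 mg/L.
Outfall 2: combined Q = 87260 L/s; C = (84500·0.3554 + 2760·2.710)/87260 = 0.4299 mg/L.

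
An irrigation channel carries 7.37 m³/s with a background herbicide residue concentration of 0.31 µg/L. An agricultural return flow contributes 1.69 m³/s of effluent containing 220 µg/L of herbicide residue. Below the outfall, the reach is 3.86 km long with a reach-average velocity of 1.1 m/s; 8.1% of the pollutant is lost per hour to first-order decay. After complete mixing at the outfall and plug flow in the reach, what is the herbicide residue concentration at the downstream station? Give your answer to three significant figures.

Mass balance: C = (7.370·0.3100 + 1.690·220.0) / 9.060 = 374.1/9.060 = 41.29 µg/L.
Travel time t = 3.86·1000 / 1.1 = 3509 s = 0.9747 h.
8.1%/h lost → k = −ln(1 − 0.081) = 0.08447 h⁻¹.
After decay, C = 41.29 × e^(−kt) = 41.29 × 0.9210 = 38.03 µg/L.

38.0 µg/L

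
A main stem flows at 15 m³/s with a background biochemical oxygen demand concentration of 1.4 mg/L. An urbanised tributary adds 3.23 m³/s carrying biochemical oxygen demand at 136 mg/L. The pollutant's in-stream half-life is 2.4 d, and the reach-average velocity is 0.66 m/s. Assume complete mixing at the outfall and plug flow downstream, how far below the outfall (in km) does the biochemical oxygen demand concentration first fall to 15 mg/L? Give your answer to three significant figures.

After mixing, C = (15.00·1.400 + 3.230·136.0) / 18.23 = 460.3/18.23 = 25.25 mg/L.
Half-life 2.4 d → k = ln 2 / 2.4 = 0.2888 d⁻¹.
Set 25.25·exp(−k·t) = 15 → t = ln(25.25/15)/k = 155800 s = 43.27 h.
Distance = v·t = 0.66·155800 = 102800 m = 102.8 km.

103 km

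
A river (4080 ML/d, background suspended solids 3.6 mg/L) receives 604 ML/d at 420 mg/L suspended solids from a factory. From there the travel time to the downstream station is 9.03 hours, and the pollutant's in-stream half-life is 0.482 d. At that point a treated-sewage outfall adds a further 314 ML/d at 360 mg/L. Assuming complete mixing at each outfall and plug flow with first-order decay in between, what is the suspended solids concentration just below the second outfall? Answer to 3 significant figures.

Flow-weighted average: C = (4080·3.600 + 604.0·420.0) / 4684 = 268400/4684 = 57.29 mg/L; combined flow 4684 ML/d.
Half-life 0.482 d → k = ln 2 / 0.482 = 1.438 d⁻¹.
First-order decay: C = 57.29·exp(−k·t) = 57.29·0.5821 = 33.35 mg/L.
At the second outfall, C = (4684·33.35 + 314.0·360.0) / (4684 + 314.0) = 53.87 mg/L.

53.9 mg/L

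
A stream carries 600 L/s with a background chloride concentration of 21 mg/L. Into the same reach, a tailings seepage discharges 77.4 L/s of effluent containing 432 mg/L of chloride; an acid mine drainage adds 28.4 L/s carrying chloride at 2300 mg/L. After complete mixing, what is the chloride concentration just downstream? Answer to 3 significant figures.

158 mg/L

Conservation of mass: C = (600.0·21.00 + 77.40·432.0 + 28.40·2300) / 705.8 = 111400/705.8 = 157.8 mg/L.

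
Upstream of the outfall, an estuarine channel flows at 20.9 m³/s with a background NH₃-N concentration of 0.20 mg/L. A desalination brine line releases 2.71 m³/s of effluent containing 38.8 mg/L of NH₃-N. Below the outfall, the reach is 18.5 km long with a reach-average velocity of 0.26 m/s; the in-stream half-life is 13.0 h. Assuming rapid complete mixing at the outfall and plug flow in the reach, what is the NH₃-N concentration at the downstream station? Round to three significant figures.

Conservation of mass: C = (20.90·0.2000 + 2.710·38.80) / 23.61 = 109.3/23.61 = 4.631 mg/L.
Travel time t = 18.5·1000 / 0.26 = 71150 s = 19.76 h.
Half-life 13.0 h → k = ln 2 / 13.0 = 0.05332 h⁻¹ = 1.280 d⁻¹.
First-order decay: C = 4.631·exp(−k·t) = 4.631·0.3486 = 1.614 mg/L.

1.61 mg/L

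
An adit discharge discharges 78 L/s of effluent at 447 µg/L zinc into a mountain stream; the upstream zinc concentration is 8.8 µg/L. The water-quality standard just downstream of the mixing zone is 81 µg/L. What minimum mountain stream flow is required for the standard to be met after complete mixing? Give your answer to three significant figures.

395 L/s

Set C_mix = 81: (Q·8.800 + 78.00·447.0) / (Q + 78.00) = 81
→ Q = 78.00·(447.0 − 81)/(81 − 8.800) = 395.4 L/s.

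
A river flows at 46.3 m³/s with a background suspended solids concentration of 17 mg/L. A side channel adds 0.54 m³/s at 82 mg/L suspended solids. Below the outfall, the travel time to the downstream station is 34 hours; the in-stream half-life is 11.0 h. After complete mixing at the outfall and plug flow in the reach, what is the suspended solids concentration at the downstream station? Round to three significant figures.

2.08 mg/L

Flow-weighted average: C = (46.30·17.00 + 0.5400·82.00) / 46.84 = 831.4/46.84 = 17.75 mg/L.
Half-life 11.0 h → k = ln 2 / 11.0 = 0.06301 h⁻¹ = 1.512 d⁻¹.
After decay, C = 17.75 × e^(−kt) = 17.75 × 0.1174 = 2.083 mg/L.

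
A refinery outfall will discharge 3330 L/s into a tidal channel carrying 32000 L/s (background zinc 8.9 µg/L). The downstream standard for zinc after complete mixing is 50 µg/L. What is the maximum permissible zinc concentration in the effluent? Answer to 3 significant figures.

At the limit, (Qr·Cr + Qe·Cₑ)/(Qr + Qe) = 50:
Cₑ = (35330·50 − 32000·8.900) / 3330 = 445.0 µg/L.

445 µg/L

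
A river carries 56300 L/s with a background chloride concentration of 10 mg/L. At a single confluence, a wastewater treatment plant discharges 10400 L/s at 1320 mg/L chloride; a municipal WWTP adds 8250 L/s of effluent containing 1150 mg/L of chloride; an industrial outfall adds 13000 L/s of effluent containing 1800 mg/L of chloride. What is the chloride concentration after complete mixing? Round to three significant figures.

Mixed concentration C = ΣQC/ΣQ = (56300·10.00 + 10400·1320 + 8250·1150 + 13000·1800) / 87950 = 47180000/87950 = 536.4 mg/L.

536 mg/L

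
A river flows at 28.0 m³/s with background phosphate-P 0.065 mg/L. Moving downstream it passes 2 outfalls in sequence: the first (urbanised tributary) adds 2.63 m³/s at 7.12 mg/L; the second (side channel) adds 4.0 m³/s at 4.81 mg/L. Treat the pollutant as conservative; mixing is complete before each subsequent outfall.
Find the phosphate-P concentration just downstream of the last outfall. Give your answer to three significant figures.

1.15 mg/L

After outfall 1: Q = 28.00 + 2.630 = 30.63 m³/s; C = (28.00·0.06500 + 2.630·7.120)/30.63 = 0.6708 mg/L.
After outfall 2: Q = 30.63 + 4.000 = 34.63 m³/s; C = (30.63·0.6708 + 4.000·4.810)/34.63 = 1.149 mg/L.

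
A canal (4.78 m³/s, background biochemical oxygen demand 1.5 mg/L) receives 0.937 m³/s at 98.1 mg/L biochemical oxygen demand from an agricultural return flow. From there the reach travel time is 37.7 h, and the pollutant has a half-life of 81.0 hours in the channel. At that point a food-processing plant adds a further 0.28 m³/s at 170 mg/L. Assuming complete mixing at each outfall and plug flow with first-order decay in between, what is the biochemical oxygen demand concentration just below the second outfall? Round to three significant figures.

19.9 mg/L

Flow-weighted average: C = (4.780·1.500 + 0.9370·98.10) / 5.717 = 99.09/5.717 = 17.33 mg/L; combined flow 5.717 m³/s.
Half-life 81.0 h → k = ln 2 / 81.0 = 0.008557 h⁻¹ = 0.2054 d⁻¹.
First-order decay: C = 17.33·exp(−k·t) = 17.33·0.7243 = 12.55 mg/L.
At the second outfall, C = (5.717·12.55 + 0.2800·170.0) / (5.717 + 0.2800) = 19.90 mg/L.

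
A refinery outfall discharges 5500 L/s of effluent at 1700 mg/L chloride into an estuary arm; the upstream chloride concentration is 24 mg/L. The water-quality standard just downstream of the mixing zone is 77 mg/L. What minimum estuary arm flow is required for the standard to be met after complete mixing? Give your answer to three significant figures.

168000 L/s

Set C_mix = 77: (Q·24.00 + 5500·1700) / (Q + 5500) = 77
→ Q = 5500·(1700 − 77)/(77 − 24.00) = 168400 L/s.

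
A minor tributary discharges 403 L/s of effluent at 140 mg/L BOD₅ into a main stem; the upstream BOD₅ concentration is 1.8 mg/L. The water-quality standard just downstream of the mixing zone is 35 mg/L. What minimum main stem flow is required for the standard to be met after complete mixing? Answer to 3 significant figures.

1270 L/s

Set C_mix = 35: (Q·1.800 + 403.0·140.0) / (Q + 403.0) = 35
→ Q = 403.0·(140.0 − 35)/(35 − 1.800) = 1275 L/s.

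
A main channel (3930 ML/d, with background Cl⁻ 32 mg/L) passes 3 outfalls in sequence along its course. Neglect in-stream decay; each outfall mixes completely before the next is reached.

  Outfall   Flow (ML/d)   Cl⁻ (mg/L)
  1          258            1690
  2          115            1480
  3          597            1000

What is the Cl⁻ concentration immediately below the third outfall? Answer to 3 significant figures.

271 mg/L

After outfall 1: Q = 3930 + 258.0 = 4188 ML/d; C = (3930·32.00 + 258.0·1690)/4188 = 134.1 mg/L.
After outfall 2: Q = 4188 + 115.0 = 4303 ML/d; C = (4188·134.1 + 115.0·1480)/4303 = 170.1 mg/L.
After outfall 3: Q = 4303 + 597.0 = 4900 ML/d; C = (4303·170.1 + 597.0·1000)/4900 = 271.2 mg/L.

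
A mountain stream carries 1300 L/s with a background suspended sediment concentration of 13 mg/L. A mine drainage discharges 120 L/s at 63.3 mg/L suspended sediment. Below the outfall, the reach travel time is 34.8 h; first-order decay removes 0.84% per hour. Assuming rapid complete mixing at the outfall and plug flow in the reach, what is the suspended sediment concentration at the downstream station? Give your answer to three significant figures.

12.9 mg/L

Mixed concentration C = ΣQC/ΣQ = (1300·13.00 + 120.0·63.30) / 1420 = 24500/1420 = 17.25 mg/L.
0.84%/h lost → k = −ln(1 − 0.0084) = 0.008435 h⁻¹.
First-order decay: C = 17.25·exp(−k·t) = 17.25·0.7456 = 12.86 mg/L.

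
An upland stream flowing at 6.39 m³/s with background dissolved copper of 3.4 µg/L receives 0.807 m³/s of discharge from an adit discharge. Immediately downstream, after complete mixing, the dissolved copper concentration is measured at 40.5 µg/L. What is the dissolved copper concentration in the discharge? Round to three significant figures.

334 µg/L

Mass balance: 6.390·3.400 + 0.8070·Cₑ = 7.197·40.50
→ Cₑ = (7.197·40.50 − 6.390·3.400) / 0.8070 = 334.3 µg/L.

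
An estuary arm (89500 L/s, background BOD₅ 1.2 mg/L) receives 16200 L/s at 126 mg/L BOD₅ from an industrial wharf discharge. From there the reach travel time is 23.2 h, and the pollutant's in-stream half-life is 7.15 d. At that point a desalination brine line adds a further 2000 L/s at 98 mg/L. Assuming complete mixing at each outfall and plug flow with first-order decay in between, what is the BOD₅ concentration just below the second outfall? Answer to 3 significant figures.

20.0 mg/L

Conservation of mass: C = (89500·1.200 + 16200·126.0) / 105700 = 2149000/105700 = 20.33 mg/L; combined flow 105700 L/s.
Half-life 7.15 d → k = ln 2 / 7.15 = 0.09694 d⁻¹.
Applying C = C₀e^(−kt): 20.33 × 0.9105 = 18.51 mg/L.
At the second outfall, C = (105700·18.51 + 2000·98.00) / (105700 + 2000) = 19.99 mg/L.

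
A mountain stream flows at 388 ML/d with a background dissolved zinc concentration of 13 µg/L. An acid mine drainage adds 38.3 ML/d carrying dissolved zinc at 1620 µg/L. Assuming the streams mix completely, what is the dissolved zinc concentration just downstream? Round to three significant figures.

Conservation of mass: C = (388.0·13.00 + 38.30·1620) / 426.3 = 67090/426.3 = 157.4 µg/L.

157 µg/L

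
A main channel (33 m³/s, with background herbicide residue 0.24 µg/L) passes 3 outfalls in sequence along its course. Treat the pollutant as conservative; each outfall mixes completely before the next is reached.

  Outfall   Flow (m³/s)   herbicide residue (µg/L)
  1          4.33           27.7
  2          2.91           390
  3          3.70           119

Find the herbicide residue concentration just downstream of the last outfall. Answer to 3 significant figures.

Outfall 1: combined Q = 37.33 m³/s; C = (33.00·0.2400 + 4.330·27.70)/37.33 = 3.425 µg/L.
Outfall 2: combined Q = 40.24 m³/s; C = (37.33·3.425 + 2.910·390.0)/40.24 = 31.38 µg/L.
Outfall 3: combined Q = 43.94 m³/s; C = (40.24·31.38 + 3.700·119.0)/43.94 = 38.76 µg/L.

38.8 µg/L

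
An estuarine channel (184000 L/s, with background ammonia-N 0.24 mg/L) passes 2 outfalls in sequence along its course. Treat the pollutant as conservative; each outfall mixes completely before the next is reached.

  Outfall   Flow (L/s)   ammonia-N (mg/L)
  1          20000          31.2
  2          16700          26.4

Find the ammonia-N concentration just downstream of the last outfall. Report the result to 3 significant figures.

After outfall 1: Q = 184000 + 20000 = 204000 L/s; C = (184000·0.2400 + 20000·31.20)/204000 = 3.275 mg/L.
After outfall 2: Q = 204000 + 16700 = 220700 L/s; C = (204000·3.275 + 16700·26.40)/220700 = 5.025 mg/L.

5.03 mg/L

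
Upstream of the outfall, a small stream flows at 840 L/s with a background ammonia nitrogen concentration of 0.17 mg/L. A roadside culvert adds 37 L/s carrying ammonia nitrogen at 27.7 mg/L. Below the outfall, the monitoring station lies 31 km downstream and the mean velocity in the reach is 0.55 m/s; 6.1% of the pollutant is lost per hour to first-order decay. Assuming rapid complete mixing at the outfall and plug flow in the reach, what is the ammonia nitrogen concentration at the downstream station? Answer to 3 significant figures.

0.497 mg/L

Mass balance: C = (840.0·0.1700 + 37.00·27.70) / 877.0 = 1168/877.0 = 1.331 mg/L.
Travel time t = 31·1000 / 0.55 = 56360 s = 15.66 h.
6.1%/h lost → k = −ln(1 − 0.061) = 0.06294 h⁻¹.
Applying C = C₀e^(−kt): 1.331 × 0.3733 = 0.4970 mg/L.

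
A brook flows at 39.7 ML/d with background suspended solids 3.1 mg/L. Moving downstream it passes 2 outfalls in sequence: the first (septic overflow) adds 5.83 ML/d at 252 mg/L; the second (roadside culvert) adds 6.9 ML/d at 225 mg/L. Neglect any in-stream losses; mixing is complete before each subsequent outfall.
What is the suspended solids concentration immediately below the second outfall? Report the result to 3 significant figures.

After outfall 1: Q = 39.70 + 5.830 = 45.53 ML/d; C = (39.70·3.100 + 5.830·252.0)/45.53 = 34.97 mg/L.
After outfall 2: Q = 45.53 + 6.900 = 52.43 ML/d; C = (45.53·34.97 + 6.900·225.0)/52.43 = 59.98 mg/L.

60.0 mg/L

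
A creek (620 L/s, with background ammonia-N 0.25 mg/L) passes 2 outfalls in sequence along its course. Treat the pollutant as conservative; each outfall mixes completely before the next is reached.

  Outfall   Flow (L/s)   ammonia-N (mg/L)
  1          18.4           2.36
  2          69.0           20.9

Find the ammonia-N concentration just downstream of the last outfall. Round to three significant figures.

2.32 mg/L

Below outfall 1: Q → 638.4 L/s, C = (620.0·0.2500 + 18.40·2.360)/638.4 = 0.3108 mg/L.
Below outfall 2: Q → 707.4 L/s, C = (638.4·0.3108 + 69.00·20.90)/707.4 = 2.319 mg/L.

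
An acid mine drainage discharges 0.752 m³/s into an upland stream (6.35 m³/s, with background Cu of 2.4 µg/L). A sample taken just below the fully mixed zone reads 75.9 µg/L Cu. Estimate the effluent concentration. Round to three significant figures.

Mass balance: 6.350·2.400 + 0.7520·Cₑ = 7.102·75.90
→ Cₑ = (7.102·75.90 − 6.350·2.400) / 0.7520 = 696.5 µg/L.

697 µg/L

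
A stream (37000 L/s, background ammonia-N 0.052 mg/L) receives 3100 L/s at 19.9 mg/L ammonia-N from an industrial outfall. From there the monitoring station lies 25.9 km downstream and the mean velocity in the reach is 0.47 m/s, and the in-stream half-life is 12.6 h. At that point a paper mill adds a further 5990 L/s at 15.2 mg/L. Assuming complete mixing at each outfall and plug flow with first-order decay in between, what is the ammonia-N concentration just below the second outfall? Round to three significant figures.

2.57 mg/L

Conservation of mass: C = (37000·0.05200 + 3100·19.90) / 40100 = 63610/40100 = 1.586 mg/L; combined flow 40100 L/s.
Travel time t = 25.9·1000 / 0.47 = 55110 s = 15.31 h.
Half-life 12.6 h → k = ln 2 / 12.6 = 0.05501 h⁻¹ = 1.320 d⁻¹.
After decay, C = 1.586 × e^(−kt) = 1.586 × 0.4308 = 0.6834 mg/L.
Second outfall: C = (40100·0.6834 + 5990·15.20)/46090 = 2.570 mg/L.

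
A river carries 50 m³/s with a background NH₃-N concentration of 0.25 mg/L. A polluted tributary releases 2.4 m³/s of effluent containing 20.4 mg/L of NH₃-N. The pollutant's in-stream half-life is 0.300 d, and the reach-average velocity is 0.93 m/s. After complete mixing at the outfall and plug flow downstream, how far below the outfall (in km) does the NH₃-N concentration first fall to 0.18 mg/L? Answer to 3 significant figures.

Conservation of mass: C = (50.00·0.2500 + 2.400·20.40) / 52.40 = 61.46/52.40 = 1.173 mg/L.
Half-life 0.300 d → k = ln 2 / 0.300 = 2.310 d⁻¹.
Set 1.173·exp(−k·t) = 0.18 → t = ln(1.173/0.18)/k = 70090 s = 19.47 h.
Distance = v·t = 0.93·70090 = 65180 m = 65.18 km.

65.2 km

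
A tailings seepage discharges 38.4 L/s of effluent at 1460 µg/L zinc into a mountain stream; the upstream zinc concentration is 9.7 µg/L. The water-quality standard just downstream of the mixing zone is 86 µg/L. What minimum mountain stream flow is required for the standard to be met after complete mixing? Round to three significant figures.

Set C_mix = 86: (Q·9.700 + 38.40·1460) / (Q + 38.40) = 86
→ Q = 38.40·(1460 − 86)/(86 − 9.700) = 691.5 L/s.

692 L/s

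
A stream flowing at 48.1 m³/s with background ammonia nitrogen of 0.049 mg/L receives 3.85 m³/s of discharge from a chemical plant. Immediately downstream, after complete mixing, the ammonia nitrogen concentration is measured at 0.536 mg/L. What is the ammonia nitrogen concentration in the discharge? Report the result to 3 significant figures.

Mass balance: 48.10·0.04900 + 3.850·Cₑ = 51.95·0.5360
→ Cₑ = (51.95·0.5360 − 48.10·0.04900) / 3.850 = 6.620 mg/L.

6.62 mg/L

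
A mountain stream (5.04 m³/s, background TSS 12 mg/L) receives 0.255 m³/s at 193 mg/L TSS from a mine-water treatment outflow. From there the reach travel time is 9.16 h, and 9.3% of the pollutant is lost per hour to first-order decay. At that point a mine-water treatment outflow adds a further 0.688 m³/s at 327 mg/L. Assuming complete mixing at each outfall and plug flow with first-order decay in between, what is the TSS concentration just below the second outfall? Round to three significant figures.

After mixing, C = (5.040·12.00 + 0.2550·193.0) / 5.295 = 109.7/5.295 = 20.72 mg/L; combined flow 5.295 m³/s.
9.3%/h lost → k = −ln(1 − 0.093) = 0.09761 h⁻¹.
First-order decay: C = 20.72·exp(−k·t) = 20.72·0.4090 = 8.472 mg/L.
Second outfall: C = (5.295·8.472 + 0.6880·327.0)/5.983 = 45.10 mg/L.

45.1 mg/L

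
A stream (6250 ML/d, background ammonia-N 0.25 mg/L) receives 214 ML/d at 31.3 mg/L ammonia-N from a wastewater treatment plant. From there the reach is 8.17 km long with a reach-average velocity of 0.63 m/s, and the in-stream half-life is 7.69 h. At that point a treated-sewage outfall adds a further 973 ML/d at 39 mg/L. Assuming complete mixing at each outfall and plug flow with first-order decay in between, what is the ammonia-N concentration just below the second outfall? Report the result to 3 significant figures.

Mass balance: C = (6250·0.2500 + 214.0·31.30) / 6464 = 8261/6464 = 1.278 mg/L; combined flow 6464 ML/d.
Travel time t = 8.17·1000 / 0.63 = 12970 s = 3.602 h.
Half-life 7.69 h → k = ln 2 / 7.69 = 0.09014 h⁻¹ = 2.163 d⁻¹.
Applying C = C₀e^(−kt): 1.278 × 0.7227 = 0.9236 mg/L.
Second outfall: C = (6464·0.9236 + 973.0·39.00)/7437 = 5.905 mg/L.

5.91 mg/L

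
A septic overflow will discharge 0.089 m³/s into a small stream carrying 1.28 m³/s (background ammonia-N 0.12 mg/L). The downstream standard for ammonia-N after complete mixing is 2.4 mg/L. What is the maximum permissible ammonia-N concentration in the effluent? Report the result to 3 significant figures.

35.2 mg/L

At the limit, (Qr·Cr + Qe·Cₑ)/(Qr + Qe) = 2.4:
Cₑ = (1.369·2.4 − 1.280·0.1200) / 0.08900 = 35.19 mg/L.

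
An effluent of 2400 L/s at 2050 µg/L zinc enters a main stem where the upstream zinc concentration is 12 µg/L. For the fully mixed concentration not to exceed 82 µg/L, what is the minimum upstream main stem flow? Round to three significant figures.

Set C_mix = 82: (Q·12.00 + 2400·2050) / (Q + 2400) = 82
→ Q = 2400·(2050 − 82)/(82 − 12.00) = 67470 L/s.

67500 L/s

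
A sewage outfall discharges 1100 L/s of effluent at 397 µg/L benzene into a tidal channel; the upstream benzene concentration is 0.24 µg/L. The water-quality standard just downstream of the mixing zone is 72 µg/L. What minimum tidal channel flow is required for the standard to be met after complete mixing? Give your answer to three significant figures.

Set C_mix = 72: (Q·0.2400 + 1100·397.0) / (Q + 1100) = 72
→ Q = 1100·(397.0 − 72)/(72 − 0.2400) = 4982 L/s.

4980 L/s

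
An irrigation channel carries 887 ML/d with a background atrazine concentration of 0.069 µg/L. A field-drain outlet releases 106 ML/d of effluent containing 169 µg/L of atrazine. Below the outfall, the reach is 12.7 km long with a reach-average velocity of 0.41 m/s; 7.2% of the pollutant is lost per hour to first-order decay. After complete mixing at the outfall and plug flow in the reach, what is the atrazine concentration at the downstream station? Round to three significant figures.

9.52 µg/L

After mixing, C = (887.0·0.06900 + 106.0·169.0) / 993.0 = 17980/993.0 = 18.10 µg/L.
Travel time t = 12.7·1000 / 0.41 = 30980 s = 8.604 h.
7.2%/h lost → k = −ln(1 − 0.072) = 0.07472 h⁻¹.
After decay, C = 18.10 × e^(−kt) = 18.10 × 0.5257 = 9.517 µg/L.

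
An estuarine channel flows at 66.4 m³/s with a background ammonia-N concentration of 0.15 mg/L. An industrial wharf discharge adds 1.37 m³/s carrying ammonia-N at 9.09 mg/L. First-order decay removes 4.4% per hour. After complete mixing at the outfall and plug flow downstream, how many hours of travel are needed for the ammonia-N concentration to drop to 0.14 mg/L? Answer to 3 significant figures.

19.1 h

Mass balance: C = (66.40·0.1500 + 1.370·9.090) / 67.77 = 22.41/67.77 = 0.3307 mg/L.
4.4%/h lost → k = −ln(1 − 0.044) = 0.04500 h⁻¹.
0.3307·exp(−k·t) = 0.14 → t = ln(0.3307/0.14)/k = 68780 s = 19.10 h.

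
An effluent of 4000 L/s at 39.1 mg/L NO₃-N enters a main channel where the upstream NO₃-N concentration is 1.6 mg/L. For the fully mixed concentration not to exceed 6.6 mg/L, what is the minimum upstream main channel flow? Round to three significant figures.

Set C_mix = 6.6: (Q·1.600 + 4000·39.10) / (Q + 4000) = 6.6
→ Q = 4000·(39.10 − 6.6)/(6.6 − 1.600) = 26000 L/s.

26000 L/s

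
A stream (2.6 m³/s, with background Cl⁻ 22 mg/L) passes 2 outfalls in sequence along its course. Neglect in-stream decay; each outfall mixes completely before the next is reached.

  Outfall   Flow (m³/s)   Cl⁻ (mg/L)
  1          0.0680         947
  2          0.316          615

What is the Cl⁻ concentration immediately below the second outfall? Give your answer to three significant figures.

106 mg/L

Outfall 1: combined Q = 2.668 m³/s; C = (2.600·22.00 + 0.06800·947.0)/2.668 = 45.58 mg/L.
Outfall 2: combined Q = 2.984 m³/s; C = (2.668·45.58 + 0.3160·615.0)/2.984 = 105.9 mg/L.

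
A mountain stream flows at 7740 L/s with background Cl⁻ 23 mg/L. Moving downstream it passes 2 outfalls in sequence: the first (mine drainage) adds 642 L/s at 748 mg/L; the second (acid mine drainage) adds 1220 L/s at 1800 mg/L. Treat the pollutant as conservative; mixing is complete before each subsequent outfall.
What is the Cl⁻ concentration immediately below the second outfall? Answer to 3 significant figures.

Below outfall 1: Q → 8382 L/s, C = (7740·23.00 + 642.0·748.0)/8382 = 78.53 mg/L.
Below outfall 2: Q → 9602 L/s, C = (8382·78.53 + 1220·1800)/9602 = 297.3 mg/L.

297 mg/L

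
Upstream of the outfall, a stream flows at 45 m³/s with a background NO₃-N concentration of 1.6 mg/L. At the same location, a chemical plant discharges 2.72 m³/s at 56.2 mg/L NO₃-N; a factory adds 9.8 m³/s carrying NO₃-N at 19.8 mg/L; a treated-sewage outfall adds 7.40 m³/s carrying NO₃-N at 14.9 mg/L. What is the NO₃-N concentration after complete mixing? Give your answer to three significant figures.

Mixed concentration C = ΣQC/ΣQ = (45.00·1.600 + 2.720·56.20 + 9.800·19.80 + 7.400·14.90) / 64.92 = 529.2/64.92 = 8.151 mg/L.

8.15 mg/L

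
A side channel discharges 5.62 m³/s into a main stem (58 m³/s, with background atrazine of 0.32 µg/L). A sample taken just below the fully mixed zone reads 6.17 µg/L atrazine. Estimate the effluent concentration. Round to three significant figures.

Mass balance: 58.00·0.3200 + 5.620·Cₑ = 63.62·6.170
→ Cₑ = (63.62·6.170 − 58.00·0.3200) / 5.620 = 66.54 µg/L.

66.5 µg/L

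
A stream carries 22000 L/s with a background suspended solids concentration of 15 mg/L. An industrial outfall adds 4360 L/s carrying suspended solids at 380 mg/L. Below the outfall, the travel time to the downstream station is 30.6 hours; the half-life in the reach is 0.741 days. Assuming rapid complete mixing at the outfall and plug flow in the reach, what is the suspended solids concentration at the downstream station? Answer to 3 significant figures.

After mixing, C = (22000·15.00 + 4360·380.0) / 26360 = 1987000/26360 = 75.37 mg/L.
Half-life 0.741 d → k = ln 2 / 0.741 = 0.9354 d⁻¹.
Applying C = C₀e^(−kt): 75.37 × 0.3034 = 22.87 mg/L.

22.9 mg/L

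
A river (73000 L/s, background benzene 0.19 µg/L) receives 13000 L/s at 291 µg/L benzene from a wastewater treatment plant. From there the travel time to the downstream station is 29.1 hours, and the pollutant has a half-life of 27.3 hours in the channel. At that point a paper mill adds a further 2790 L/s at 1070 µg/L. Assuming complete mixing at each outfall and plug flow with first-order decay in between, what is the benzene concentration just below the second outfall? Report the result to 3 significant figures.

Conservation of mass: C = (73000·0.1900 + 13000·291.0) / 86000 = 3797000/86000 = 44.15 µg/L; combined flow 86000 L/s.
Half-life 27.3 h → k = ln 2 / 27.3 = 0.02539 h⁻¹ = 0.6094 d⁻¹.
Decay over the reach: 44.15·exp(−kt) = 44.15·0.4777 = 21.09 µg/L.
At the second outfall, C = (86000·21.09 + 2790·1070) / (86000 + 2790) = 54.05 µg/L.

54.0 µg/L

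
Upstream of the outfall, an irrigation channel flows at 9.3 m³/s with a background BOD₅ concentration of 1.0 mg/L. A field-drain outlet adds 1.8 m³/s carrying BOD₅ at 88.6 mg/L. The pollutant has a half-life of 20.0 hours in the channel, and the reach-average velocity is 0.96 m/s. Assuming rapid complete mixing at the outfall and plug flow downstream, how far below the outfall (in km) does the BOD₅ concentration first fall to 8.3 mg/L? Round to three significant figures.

60.4 km

Conservation of mass: C = (9.300·1.000 + 1.800·88.60) / 11.10 = 168.8/11.10 = 15.21 mg/L.
Half-life 20.0 h → k = ln 2 / 20.0 = 0.03466 h⁻¹ = 0.8318 d⁻¹.
Set 15.21·exp(−k·t) = 8.3 → t = ln(15.21/8.3)/k = 62880 s = 17.47 h.
Distance = v·t = 0.96·62880 = 60370 m = 60.37 km.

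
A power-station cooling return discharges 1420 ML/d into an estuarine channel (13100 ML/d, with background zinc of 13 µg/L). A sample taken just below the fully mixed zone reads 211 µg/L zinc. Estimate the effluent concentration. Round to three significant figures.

Mass balance: 13100·13.00 + 1420·Cₑ = 14520·211.0
→ Cₑ = (14520·211.0 − 13100·13.00) / 1420 = 2038 µg/L.

2040 µg/L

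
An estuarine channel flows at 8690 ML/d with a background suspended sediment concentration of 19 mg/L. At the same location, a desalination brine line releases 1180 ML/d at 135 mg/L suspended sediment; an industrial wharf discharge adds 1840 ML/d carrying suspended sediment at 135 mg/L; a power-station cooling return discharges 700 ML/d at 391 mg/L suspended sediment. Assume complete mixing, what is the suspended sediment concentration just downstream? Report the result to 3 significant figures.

After mixing, C = (8690·19.00 + 1180·135.0 + 1840·135.0 + 700.0·391.0) / 12410 = 846500/12410 = 68.21 mg/L.

68.2 mg/L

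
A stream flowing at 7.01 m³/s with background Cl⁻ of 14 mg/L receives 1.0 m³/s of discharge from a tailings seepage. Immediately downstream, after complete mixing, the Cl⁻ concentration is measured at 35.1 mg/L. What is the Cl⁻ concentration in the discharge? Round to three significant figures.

Mass balance: 7.010·14.00 + 1.000·Cₑ = 8.010·35.10
→ Cₑ = (8.010·35.10 − 7.010·14.00) / 1.000 = 183.0 mg/L.

183 mg/L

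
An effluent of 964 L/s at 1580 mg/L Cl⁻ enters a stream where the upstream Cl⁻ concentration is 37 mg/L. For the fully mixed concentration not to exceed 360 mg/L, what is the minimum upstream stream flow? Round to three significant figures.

3640 L/s

Set C_mix = 360: (Q·37.00 + 964.0·1580) / (Q + 964.0) = 360
→ Q = 964.0·(1580 − 360)/(360 − 37.00) = 3641 L/s.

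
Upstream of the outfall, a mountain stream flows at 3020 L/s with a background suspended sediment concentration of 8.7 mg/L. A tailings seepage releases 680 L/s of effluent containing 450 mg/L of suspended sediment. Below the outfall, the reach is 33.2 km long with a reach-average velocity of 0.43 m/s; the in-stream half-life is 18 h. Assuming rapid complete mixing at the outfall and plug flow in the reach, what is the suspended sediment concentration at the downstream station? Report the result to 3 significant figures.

39.3 mg/L

Flow-weighted average: C = (3020·8.700 + 680.0·450.0) / 3700 = 332300/3700 = 89.80 mg/L.
Travel time t = 33.2·1000 / 0.43 = 77210 s = 21.45 h.
Half-life 18 h → k = ln 2 / 18 = 0.03851 h⁻¹ = 0.9242 d⁻¹.
After decay, C = 89.80 × e^(−kt) = 89.80 × 0.4378 = 39.32 mg/L.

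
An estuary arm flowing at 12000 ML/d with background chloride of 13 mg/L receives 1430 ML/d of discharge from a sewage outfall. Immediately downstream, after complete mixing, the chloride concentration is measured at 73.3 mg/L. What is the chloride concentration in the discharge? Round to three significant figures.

579 mg/L

Mass balance: 12000·13.00 + 1430·Cₑ = 13430·73.30
→ Cₑ = (13430·73.30 − 12000·13.00) / 1430 = 579.3 mg/L.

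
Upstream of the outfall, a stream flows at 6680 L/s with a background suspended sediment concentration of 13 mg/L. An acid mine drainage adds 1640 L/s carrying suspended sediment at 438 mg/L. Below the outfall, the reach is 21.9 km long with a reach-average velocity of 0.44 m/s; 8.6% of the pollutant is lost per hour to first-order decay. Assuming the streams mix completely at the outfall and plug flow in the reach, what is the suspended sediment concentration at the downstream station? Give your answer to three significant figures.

27.9 mg/L

Flow-weighted average: C = (6680·13.00 + 1640·438.0) / 8320 = 805200/8320 = 96.77 mg/L.
Travel time t = 21.9·1000 / 0.44 = 49770 s = 13.83 h.
8.6%/h lost → k = −ln(1 − 0.086) = 0.08992 h⁻¹.
After decay, C = 96.77 × e^(−kt) = 96.77 × 0.2884 = 27.91 mg/L.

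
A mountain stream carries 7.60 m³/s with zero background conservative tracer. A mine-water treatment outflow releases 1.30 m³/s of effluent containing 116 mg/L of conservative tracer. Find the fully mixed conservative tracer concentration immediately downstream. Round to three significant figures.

16.9 mg/L

Flow-weighted average: C = (7.600·0 + 1.300·116.0) / 8.900 = 150.8/8.900 = 16.94 mg/L.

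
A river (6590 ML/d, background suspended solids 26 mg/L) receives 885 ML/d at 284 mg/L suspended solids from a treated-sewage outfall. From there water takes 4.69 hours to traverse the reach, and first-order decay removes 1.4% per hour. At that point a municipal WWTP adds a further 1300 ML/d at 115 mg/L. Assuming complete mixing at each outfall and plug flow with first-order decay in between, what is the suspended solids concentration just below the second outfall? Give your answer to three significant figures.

Conservation of mass: C = (6590·26.00 + 885.0·284.0) / 7475 = 422700/7475 = 56.55 mg/L; combined flow 7475 ML/d.
1.4%/h lost → k = −ln(1 − 0.014) = 0.01410 h⁻¹.
Decay over the reach: 56.55·exp(−kt) = 56.55·0.9360 = 52.93 mg/L.
Second outfall: C = (7475·52.93 + 1300·115.0)/8775 = 62.12 mg/L.

62.1 mg/L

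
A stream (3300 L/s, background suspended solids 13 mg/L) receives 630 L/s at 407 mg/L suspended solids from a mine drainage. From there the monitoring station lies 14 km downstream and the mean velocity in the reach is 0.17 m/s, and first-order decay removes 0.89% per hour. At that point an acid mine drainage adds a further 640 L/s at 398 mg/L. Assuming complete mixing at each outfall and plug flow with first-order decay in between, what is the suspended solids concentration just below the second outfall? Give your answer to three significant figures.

109 mg/L

Flow-weighted average: C = (3300·13.00 + 630.0·407.0) / 3930 = 299300/3930 = 76.16 mg/L; combined flow 3930 L/s.
Travel time t = 14·1000 / 0.17 = 82350 s = 22.88 h.
0.89%/h lost → k = −ln(1 − 0.0089) = 0.008940 h⁻¹.
Applying C = C₀e^(−kt): 76.16 × 0.8150 = 62.07 mg/L.
At the second outfall, C = (3930·62.07 + 640.0·398.0) / (3930 + 640.0) = 109.1 mg/L.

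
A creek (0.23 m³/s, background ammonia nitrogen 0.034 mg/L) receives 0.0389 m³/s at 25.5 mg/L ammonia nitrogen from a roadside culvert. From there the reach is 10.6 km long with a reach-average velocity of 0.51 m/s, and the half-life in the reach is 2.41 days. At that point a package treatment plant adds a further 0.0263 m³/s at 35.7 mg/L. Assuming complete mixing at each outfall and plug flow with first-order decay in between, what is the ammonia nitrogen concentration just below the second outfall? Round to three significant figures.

Mass balance: C = (0.2300·0.03400 + 0.03890·25.50) / 0.2689 = 0.9998/0.2689 = 3.718 mg/L; combined flow 0.2689 m³/s.
Travel time t = 10.6·1000 / 0.51 = 20780 s = 5.773 h.
Half-life 2.41 d → k = ln 2 / 2.41 = 0.2876 d⁻¹.
Decay over the reach: 3.718·exp(−kt) = 3.718·0.9332 = 3.469 mg/L.
Second outfall: C = (0.2689·3.469 + 0.02630·35.70)/0.2952 = 6.341 mg/L.

6.34 mg/L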